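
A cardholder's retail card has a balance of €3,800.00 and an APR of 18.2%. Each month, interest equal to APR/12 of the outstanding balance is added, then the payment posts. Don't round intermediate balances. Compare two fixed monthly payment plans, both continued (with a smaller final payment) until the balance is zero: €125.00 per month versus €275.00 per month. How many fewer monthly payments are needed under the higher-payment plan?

26 fewer payments

Monthly rate r = 18.2%/12 = 1.51667% = 0.0151667.
At €125.00/mo: n = ⌈−ln(1 − rB₀/P)/ln(1+r)⌉ = 42 payments (last €8.35); total interest = total paid − €3,800.00 = €1,333.35.
At €275.00/mo: 16 payments (last €172.09); total interest €497.09.
Payments saved = 42 − 16 = 26.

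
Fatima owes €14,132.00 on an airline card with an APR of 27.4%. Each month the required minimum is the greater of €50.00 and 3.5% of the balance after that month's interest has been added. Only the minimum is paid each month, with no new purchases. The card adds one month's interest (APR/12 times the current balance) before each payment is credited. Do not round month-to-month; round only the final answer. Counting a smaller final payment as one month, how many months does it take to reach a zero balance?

223 months

Monthly rate r = 27.4%/12 = 2.28333% = 0.0228333.
While 3.5% of the post-interest balance exceeds €50.00, each month B ← (B·(1+r))·(1 − 0.035), i.e. B shrinks by the factor (1+r)·0.965 = 0.98703.
This holds for months 1–178. Entering month 179 the balance is €1,384.63; 3.5% of the post-interest balance is now below €50.00, so the flat €50.00 minimum applies from here.
From month 179 a fixed €50.00 at rate r clears €1,384.63 in 45 more payments. Total: 178 + 45 = 223 months.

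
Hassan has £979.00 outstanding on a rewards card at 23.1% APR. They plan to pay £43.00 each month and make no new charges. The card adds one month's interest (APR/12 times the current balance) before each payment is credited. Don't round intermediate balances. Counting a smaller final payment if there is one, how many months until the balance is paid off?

31 months

Monthly rate r = 23.1%/12 = 1.925% = 0.01925.
Recurrence: B ← B·(1+r) − £43.00.
Month 1: interest £18.85; balance after payment £954.85.
Month 2: interest £18.38; balance after payment £930.23.
Closed form: n = −ln(1 − rB₀/P)/ln(1+r) = −ln(0.56173)/ln(1.01925) ≈ 30.248, so the balance reaches zero during payment 31.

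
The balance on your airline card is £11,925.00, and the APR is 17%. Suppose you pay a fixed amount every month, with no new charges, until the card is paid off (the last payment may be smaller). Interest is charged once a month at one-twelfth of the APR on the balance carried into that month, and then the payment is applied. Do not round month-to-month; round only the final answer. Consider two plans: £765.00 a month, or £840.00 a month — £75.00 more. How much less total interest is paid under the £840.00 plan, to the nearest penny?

Monthly rate r = 17%/12 = 1.41667% = 0.0141667.
At £765.00/mo: n = ⌈−ln(1 − rB₀/P)/ln(1+r)⌉ = 18 payments (last £565.90); total interest = total paid − £11,925.00 = £1,645.90.
At £840.00/mo: 16 payments (last £808.18); total interest £1,483.18.
Interest saved = £1,645.90 − £1,483.18 = £162.72.

£162.72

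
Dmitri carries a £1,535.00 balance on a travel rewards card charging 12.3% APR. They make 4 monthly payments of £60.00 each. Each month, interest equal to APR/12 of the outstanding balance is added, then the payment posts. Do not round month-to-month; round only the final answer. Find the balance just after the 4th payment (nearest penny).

Monthly rate r = 12.3%/12 = 1.025% = 0.01025.
Each month: B ← B·(1+r) − £60.00.
Month 1: interest £15.73; balance after payment £1,490.73.
Month 2: interest £15.28; balance after payment £1,446.01.
Month 3: interest £14.82; balance after payment £1,400.84.
Month 4: interest £14.36; balance after payment £1,355.19.

£1,355.19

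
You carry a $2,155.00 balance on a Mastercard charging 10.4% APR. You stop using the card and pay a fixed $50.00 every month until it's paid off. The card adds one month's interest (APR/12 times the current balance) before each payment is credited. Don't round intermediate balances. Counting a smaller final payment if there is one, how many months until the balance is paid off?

55 months

Monthly rate r = 10.4%/12 = 0.866667% = 0.00866667.
Recurrence: B ← B·(1+r) − $50.00.
Month 1: interest $18.68; balance after payment $2,123.68.
Month 2: interest $18.41; balance after payment $2,092.08.
Closed form: n = −ln(1 − rB₀/P)/ln(1+r) = −ln(0.62647)/ln(1.00867) ≈ 54.194, so the balance reaches zero during payment 55.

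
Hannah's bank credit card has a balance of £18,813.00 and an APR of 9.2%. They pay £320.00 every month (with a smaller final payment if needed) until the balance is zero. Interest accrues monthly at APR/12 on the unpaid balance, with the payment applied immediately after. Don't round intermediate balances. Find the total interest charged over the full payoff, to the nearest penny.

Monthly rate r = 9.2%/12 = 0.766667% = 0.00766667.
Payoff takes n = ⌈−ln(1 − rB₀/P)/ln(1+r)⌉ = ⌈78.451⌉ = 79 payments; the last is £144.54.
Total paid = 78·£320.00 + £144.54 = £25,104.54.
Total interest = total paid − principal = £25,104.54 − £18,813.00 = £6,291.54.

£6,291.54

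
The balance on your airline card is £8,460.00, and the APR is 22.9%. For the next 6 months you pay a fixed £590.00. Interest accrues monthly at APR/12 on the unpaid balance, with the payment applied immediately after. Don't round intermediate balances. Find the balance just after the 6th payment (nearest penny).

Monthly rate r = 22.9%/12 = 1.90833% = 0.0190833.
Each month: B ← B·(1+r) − £590.00.
Month 1: interest £161.44; balance after payment £8,031.44.
Month 2: interest £153.27; balance after payment £7,594.71.
Month 3: interest £144.93; balance after payment £7,149.64.
Month 4: interest £136.44; balance after payment £6,696.08.
Month 5: interest £127.78; balance after payment £6,233.87.
Month 6: interest £118.96; balance after payment £5,762.83.

£5,762.83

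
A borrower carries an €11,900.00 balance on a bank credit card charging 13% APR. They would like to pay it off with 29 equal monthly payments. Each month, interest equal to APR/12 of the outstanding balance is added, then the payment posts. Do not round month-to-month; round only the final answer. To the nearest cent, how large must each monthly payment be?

€480.37

Monthly rate r = 13%/12 = 1.08333% = 0.0108333.
Level-payment amortization: P = B₀·r / (1 − (1+r)^(−n)) = 11900.00·0.0108333 / (1 − 1.01083^(−29)).
Denominator 1 − (1+r)^(−29) = 0.268367633.
P = 128.917 / 0.268367633 ≈ 480.37.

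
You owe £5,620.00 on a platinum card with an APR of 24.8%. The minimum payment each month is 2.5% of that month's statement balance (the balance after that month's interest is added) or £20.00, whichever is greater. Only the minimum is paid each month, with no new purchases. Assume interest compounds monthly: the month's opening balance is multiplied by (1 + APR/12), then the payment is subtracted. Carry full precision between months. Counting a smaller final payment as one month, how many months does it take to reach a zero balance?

Monthly rate r = 24.8%/12 = 2.06667% = 0.0206667.
While 2.5% of the post-interest balance exceeds £20.00, each month B ← (B·(1+r))·(1 − 0.025), i.e. B shrinks by the factor (1+r)·0.975 = 0.99515.
This holds for months 1–406. Entering month 407 the balance is £780.70; 2.5% of the post-interest balance is now below £20.00, so the flat £20.00 minimum applies from here.
From month 407 a fixed £20.00 at rate r clears £780.70 in 81 more payments. Total: 406 + 81 = 487 months.

487 months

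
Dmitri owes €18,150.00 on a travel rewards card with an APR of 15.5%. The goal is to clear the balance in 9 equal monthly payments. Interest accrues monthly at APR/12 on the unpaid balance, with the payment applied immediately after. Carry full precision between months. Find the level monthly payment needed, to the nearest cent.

€2,149.14

Monthly rate r = 15.5%/12 = 1.29167% = 0.0129167.
Level-payment amortization: P = B₀·r / (1 − (1+r)^(−n)) = 18150.00·0.0129167 / (1 − 1.01292^(−9)).
Denominator 1 − (1+r)^(−9) = 0.109084436.
P = 234.438 / 0.109084436 ≈ 2149.14.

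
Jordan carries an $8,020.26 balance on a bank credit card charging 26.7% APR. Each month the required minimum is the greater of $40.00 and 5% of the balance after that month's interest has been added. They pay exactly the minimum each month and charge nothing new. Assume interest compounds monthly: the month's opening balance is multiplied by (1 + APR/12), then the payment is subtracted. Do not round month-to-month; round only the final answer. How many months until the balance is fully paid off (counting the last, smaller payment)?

106 months

Monthly rate r = 26.7%/12 = 2.225% = 0.02225.
While 5% of the post-interest balance exceeds $40.00, each month B ← (B·(1+r))·(1 − 0.05), i.e. B shrinks by the factor (1+r)·0.95 = 0.97114.
This holds for months 1–80. Entering month 81 the balance is $770.28; 5% of the post-interest balance is now below $40.00, so the flat $40.00 minimum applies from here.
From month 81 a fixed $40.00 at rate r clears $770.28 in 26 more payments. Total: 80 + 26 = 106 months.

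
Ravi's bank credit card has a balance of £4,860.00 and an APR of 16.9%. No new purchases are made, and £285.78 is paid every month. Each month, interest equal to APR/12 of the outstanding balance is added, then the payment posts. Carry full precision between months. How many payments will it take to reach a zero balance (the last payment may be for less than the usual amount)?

Monthly rate r = 16.9%/12 = 1.40833% = 0.0140833.
Recurrence: B ← B·(1+r) − £285.78.
Month 1: interest £68.44; balance after payment £4,642.66.
Month 2: interest £65.38; balance after payment £4,422.27.
Closed form: n = −ln(1 − rB₀/P)/ln(1+r) = −ln(0.7605)/ln(1.01408) ≈ 19.577, so the balance reaches zero during payment 20.

20 payments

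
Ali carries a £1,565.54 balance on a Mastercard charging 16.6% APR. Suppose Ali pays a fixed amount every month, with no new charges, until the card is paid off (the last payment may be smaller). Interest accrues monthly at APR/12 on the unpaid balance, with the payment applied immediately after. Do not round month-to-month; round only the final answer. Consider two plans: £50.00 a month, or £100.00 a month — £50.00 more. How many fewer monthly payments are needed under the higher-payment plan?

Monthly rate r = 16.6%/12 = 1.38333% = 0.0138333.
At £50.00/mo: n = ⌈−ln(1 − rB₀/P)/ln(1+r)⌉ = 42 payments (last £15.91); total interest = total paid − £1,565.54 = £500.37.
At £100.00/mo: 18 payments (last £76.65); total interest £211.11.
Payments saved = 42 − 18 = 24.

24 fewer payments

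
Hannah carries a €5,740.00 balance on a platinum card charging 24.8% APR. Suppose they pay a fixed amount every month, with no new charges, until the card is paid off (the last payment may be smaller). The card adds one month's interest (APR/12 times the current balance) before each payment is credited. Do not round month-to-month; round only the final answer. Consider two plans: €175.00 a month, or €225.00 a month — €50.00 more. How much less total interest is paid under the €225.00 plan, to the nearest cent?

Monthly rate r = 24.8%/12 = 2.06667% = 0.0206667.
At €175.00/mo: n = ⌈−ln(1 − rB₀/P)/ln(1+r)⌉ = 56 payments (last €66.37); total interest = total paid − €5,740.00 = €3,951.37.
At €225.00/mo: 37 payments (last €140.55); total interest €2,500.55.
Interest saved = €3,951.37 − €2,500.55 = €1,450.82.

€1,450.82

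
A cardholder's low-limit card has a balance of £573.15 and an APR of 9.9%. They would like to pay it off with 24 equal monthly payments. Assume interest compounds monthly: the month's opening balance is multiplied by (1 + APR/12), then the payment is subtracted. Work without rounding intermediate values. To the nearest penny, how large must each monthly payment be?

Monthly rate r = 9.9%/12 = 0.825% = 0.00825.
Level-payment amortization: P = B₀·r / (1 − (1+r)^(−n)) = 573.15·0.00825 / (1 − 1.00825^(−24)).
Denominator 1 − (1+r)^(−24) = 0.178963502.
P = 4.72849 / 0.178963502 ≈ 26.42.

£26.42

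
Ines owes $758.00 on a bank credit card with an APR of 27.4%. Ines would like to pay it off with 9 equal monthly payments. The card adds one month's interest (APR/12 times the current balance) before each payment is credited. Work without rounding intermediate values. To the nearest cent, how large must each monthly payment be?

Monthly rate r = 27.4%/12 = 2.28333% = 0.0228333.
Level-payment amortization: P = B₀·r / (1 − (1+r)^(−n)) = 758.00·0.0228333 / (1 − 1.02283^(−9)).
Denominator 1 − (1+r)^(−9) = 0.18387601.
P = 17.3077 / 0.18387601 ≈ 94.13.

$94.13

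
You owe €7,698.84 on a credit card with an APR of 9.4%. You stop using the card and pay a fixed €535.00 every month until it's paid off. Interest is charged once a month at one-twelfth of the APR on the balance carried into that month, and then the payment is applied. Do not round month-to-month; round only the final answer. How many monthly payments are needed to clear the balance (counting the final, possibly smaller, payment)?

16 payments

Monthly rate r = 9.4%/12 = 0.783333% = 0.00783333.
Recurrence: B ← B·(1+r) − €535.00.
Month 1: interest €60.31; balance after payment €7,224.15.
Month 2: interest €56.59; balance after payment €6,745.74.
Closed form: n = −ln(1 − rB₀/P)/ln(1+r) = −ln(0.88728)/ln(1.00783) ≈ 15.328, so the balance reaches zero during payment 16.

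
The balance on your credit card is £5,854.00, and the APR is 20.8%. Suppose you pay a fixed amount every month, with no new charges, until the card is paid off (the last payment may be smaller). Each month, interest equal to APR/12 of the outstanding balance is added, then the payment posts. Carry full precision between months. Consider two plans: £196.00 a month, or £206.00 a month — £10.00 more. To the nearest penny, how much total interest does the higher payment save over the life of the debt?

£184.54

Monthly rate r = 20.8%/12 = 1.73333% = 0.0173333.
At £196.00/mo: n = ⌈−ln(1 − rB₀/P)/ln(1+r)⌉ = 43 payments (last £85.13); total interest = total paid − £5,854.00 = £2,463.13.
At £206.00/mo: 40 payments (last £98.59); total interest £2,278.59.
Interest saved = £2,463.13 − £2,278.59 = £184.54.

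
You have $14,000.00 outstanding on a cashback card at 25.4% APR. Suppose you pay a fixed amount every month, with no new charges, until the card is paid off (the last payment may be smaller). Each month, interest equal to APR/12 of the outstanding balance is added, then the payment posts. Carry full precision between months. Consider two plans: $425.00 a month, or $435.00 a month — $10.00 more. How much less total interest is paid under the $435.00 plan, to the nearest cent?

$500.07

Monthly rate r = 25.4%/12 = 2.11667% = 0.0211667.
At $425.00/mo: n = ⌈−ln(1 − rB₀/P)/ln(1+r)⌉ = 58 payments (last $19.58); total interest = total paid − $14,000.00 = $10,244.58.
At $435.00/mo: 55 payments (last $254.51); total interest $9,744.51.
Interest saved = $10,244.58 − $9,744.51 = $500.07.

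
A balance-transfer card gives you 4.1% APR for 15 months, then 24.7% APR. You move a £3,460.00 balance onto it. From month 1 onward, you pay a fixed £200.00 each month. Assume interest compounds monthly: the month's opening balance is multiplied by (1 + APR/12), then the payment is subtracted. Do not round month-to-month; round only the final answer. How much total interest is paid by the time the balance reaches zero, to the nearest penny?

£132.22

Promo months 1–15 at r₀ = 4.1%/12 = 0.00341667; months 16+ at r₁ = 24.7%/12 = 0.0205833.
After month 15: iterate B ← B·(1+r₀) − £200.00 for 15 months → £568.81.
Then at r₁ with £200.00/mo: n₂ = −ln(1 − r₁·B/P)/ln(1+r₁) ≈ 2.96 → 3 more payments.
Total paid = 17·£200.00 + £192.22 = £3,592.22; interest = £3,592.22 − £3,460.00 = £132.22.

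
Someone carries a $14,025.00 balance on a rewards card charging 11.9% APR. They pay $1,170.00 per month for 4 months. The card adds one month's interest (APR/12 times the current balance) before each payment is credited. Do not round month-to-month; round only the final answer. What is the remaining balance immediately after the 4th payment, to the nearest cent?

$9,839.58

Monthly rate r = 11.9%/12 = 0.991667% = 0.00991667.
Each month: B ← B·(1+r) − $1,170.00.
Month 1: interest $139.08; balance after payment $12,994.08.
Month 2: interest $128.86; balance after payment $11,952.94.
Month 3: interest $118.53; balance after payment $10,901.47.
Month 4: interest $108.11; balance after payment $9,839.58.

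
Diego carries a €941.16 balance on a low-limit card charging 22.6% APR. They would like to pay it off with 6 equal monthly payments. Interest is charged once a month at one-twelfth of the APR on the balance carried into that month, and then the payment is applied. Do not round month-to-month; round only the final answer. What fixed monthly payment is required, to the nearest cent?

€167.36

Monthly rate r = 22.6%/12 = 1.88333% = 0.0188333.
Level-payment amortization: P = B₀·r / (1 − (1+r)^(−n)) = 941.16·0.0188333 / (1 − 1.01883^(−6)).
Denominator 1 − (1+r)^(−6) = 0.105910226.
P = 17.7252 / 0.105910226 ≈ 167.36.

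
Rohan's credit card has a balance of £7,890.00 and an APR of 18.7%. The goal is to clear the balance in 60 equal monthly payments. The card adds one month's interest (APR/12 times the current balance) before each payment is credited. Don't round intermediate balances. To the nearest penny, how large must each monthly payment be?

Monthly rate r = 18.7%/12 = 1.55833% = 0.0155833.
Level-payment amortization: P = B₀·r / (1 − (1+r)^(−n)) = 7890.00·0.0155833 / (1 − 1.01558^(−60)).
Denominator 1 − (1+r)^(−60) = 0.604573205.
P = 122.953 / 0.604573205 ≈ 203.37.

£203.37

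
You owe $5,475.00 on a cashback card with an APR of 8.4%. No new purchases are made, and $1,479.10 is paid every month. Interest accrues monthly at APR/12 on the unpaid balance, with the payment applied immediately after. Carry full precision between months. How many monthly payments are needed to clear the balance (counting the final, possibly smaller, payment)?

4 months

Monthly rate r = 8.4%/12 = 0.7% = 0.007.
Recurrence: B ← B·(1+r) − $1,479.10.
Month 1: interest $38.33; balance after payment $4,034.22.
Month 2: interest $28.24; balance after payment $2,583.36.
Month 3: interest $18.08; balance after payment $1,122.35.
Month 4: interest $7.86; balance after payment $0.00.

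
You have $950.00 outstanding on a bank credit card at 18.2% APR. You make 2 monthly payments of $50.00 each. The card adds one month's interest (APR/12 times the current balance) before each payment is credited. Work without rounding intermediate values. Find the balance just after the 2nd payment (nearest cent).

$878.28

Monthly rate r = 18.2%/12 = 1.51667% = 0.0151667.
Each month: B ← B·(1+r) − $50.00.
Month 1: interest $14.41; balance after payment $914.41.
Month 2: interest $13.87; balance after payment $878.28.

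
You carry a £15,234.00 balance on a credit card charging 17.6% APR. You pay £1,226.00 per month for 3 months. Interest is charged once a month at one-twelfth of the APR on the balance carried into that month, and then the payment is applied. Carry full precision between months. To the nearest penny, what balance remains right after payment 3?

Monthly rate r = 17.6%/12 = 1.46667% = 0.0146667.
Each month: B ← B·(1+r) − £1,226.00.
Month 1: interest £223.43; balance after payment £14,231.43.
Month 2: interest £208.73; balance after payment £13,214.16.
Month 3: interest £193.81; balance after payment £12,181.97.

£12,181.97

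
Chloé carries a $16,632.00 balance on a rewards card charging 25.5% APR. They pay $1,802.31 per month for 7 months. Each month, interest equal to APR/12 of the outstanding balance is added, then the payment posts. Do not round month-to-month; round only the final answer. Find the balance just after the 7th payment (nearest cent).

$5,819.89

Monthly rate r = 25.5%/12 = 2.125% = 0.02125.
Each month: B ← B·(1+r) − $1,802.31.
Month 1: interest $353.43; balance after payment $15,183.12.
Month 2: interest $322.64; balance after payment $13,703.45.
Month 3: interest $291.20; balance after payment $12,192.34.
Month 4: interest $259.09; balance after payment $10,649.12.
Month 5: interest $226.29; balance after payment $9,073.10.
Month 6: interest $192.80; balance after payment $7,463.59.
Month 7: interest $158.60; balance after payment $5,819.89.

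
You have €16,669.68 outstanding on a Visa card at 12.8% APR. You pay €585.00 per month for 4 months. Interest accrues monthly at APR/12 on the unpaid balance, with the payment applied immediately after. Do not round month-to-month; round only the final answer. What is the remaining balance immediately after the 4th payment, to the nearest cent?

Monthly rate r = 12.8%/12 = 1.06667% = 0.0106667.
Each month: B ← B·(1+r) − €585.00.
Month 1: interest €177.81; balance after payment €16,262.49.
Month 2: interest €173.47; balance after payment €15,850.96.
Month 3: interest €169.08; balance after payment €15,435.03.
Month 4: interest €164.64; balance after payment €15,014.67.

€15,014.67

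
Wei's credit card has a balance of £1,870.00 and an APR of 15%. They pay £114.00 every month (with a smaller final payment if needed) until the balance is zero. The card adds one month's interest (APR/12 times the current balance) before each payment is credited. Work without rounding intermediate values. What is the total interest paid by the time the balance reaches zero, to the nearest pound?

£236

Monthly rate r = 15%/12 = 1.25% = 0.0125.
Payoff takes n = ⌈−ln(1 − rB₀/P)/ln(1+r)⌉ = ⌈18.472⌉ = 19 payments; the last is £53.98.
Total paid = 18·£114.00 + £53.98 = £2,105.98.
Total interest = total paid − principal = £2,105.98 − £1,870.00 = £235.98.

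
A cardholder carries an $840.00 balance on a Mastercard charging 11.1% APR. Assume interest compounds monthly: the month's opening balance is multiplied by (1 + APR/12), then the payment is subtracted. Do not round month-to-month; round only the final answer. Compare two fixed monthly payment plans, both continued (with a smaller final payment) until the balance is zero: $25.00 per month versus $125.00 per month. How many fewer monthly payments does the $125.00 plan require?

34 fewer payments

Monthly rate r = 11.1%/12 = 0.925% = 0.00925.
At $25.00/mo: n = ⌈−ln(1 − rB₀/P)/ln(1+r)⌉ = 41 payments (last $10.68); total interest = total paid − $840.00 = $170.68.
At $125.00/mo: 7 payments (last $121.26); total interest $31.26.
Payments saved = 41 − 7 = 34.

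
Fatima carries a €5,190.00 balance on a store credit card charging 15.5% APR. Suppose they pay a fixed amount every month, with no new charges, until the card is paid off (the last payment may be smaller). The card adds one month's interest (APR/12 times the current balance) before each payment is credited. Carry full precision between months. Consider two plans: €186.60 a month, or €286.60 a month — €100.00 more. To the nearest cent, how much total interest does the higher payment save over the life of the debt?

€521.68

Monthly rate r = 15.5%/12 = 1.29167% = 0.0129167.
At €186.60/mo: n = ⌈−ln(1 − rB₀/P)/ln(1+r)⌉ = 35 payments (last €127.82); total interest = total paid − €5,190.00 = €1,282.22.
At €286.60/mo: 21 payments (last €218.54); total interest €760.54.
Interest saved = €1,282.22 − €760.54 = €521.68.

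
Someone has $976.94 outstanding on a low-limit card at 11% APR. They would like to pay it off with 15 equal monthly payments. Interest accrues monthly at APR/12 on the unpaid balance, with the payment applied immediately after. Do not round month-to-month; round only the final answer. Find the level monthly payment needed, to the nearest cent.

Monthly rate r = 11%/12 = 0.916667% = 0.00916667.
Level-payment amortization: P = B₀·r / (1 − (1+r)^(−n)) = 976.94·0.00916667 / (1 − 1.00917^(−15)).
Denominator 1 − (1+r)^(−15) = 0.127919564.
P = 8.95528 / 0.127919564 ≈ 70.01.

$70.01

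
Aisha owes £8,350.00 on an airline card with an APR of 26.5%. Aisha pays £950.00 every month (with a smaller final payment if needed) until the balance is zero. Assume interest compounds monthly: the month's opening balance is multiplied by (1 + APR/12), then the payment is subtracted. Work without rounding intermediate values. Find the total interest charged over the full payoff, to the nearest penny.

Monthly rate r = 26.5%/12 = 2.20833% = 0.0220833.
Payoff takes n = ⌈−ln(1 − rB₀/P)/ln(1+r)⌉ = ⌈9.879⌉ = 10 payments; the last is £836.56.
Total paid = 9·£950.00 + £836.56 = £9,386.56.
Total interest = total paid − principal = £9,386.56 − £8,350.00 = £1,036.56.

£1,036.56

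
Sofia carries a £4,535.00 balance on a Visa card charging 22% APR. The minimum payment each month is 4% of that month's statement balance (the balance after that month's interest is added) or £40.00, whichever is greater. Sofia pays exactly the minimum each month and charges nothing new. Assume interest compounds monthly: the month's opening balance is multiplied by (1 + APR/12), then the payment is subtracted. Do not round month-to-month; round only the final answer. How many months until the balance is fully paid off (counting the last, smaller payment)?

Monthly rate r = 22%/12 = 1.83333% = 0.0183333.
While 4% of the post-interest balance exceeds £40.00, each month B ← (B·(1+r))·(1 − 0.04), i.e. B shrinks by the factor (1+r)·0.96 = 0.9776.
This holds for months 1–68. Entering month 69 the balance is £971.71; 4% of the post-interest balance is now below £40.00, so the flat £40.00 minimum applies from here.
From month 69 a fixed £40.00 at rate r clears £971.71 in 33 more payments. Total: 68 + 33 = 101 months.

101 months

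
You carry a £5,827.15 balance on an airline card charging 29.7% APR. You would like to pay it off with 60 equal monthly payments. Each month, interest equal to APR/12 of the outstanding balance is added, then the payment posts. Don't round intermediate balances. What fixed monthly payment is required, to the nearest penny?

£187.46

Monthly rate r = 29.7%/12 = 2.475% = 0.02475.
Level-payment amortization: P = B₀·r / (1 − (1+r)^(−n)) = 5827.15·0.02475 / (1 − 1.02475^(−60)).
Denominator 1 − (1+r)^(−60) = 0.769365443.
P = 144.222 / 0.769365443 ≈ 187.46.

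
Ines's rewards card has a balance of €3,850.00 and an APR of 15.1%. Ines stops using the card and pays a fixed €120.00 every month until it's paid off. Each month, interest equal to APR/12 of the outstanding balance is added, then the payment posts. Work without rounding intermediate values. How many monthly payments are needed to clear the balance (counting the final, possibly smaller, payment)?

Monthly rate r = 15.1%/12 = 1.25833% = 0.0125833.
Recurrence: B ← B·(1+r) − €120.00.
Month 1: interest €48.45; balance after payment €3,778.45.
Month 2: interest €47.55; balance after payment €3,705.99.
Closed form: n = −ln(1 − rB₀/P)/ln(1+r) = −ln(0.59628)/ln(1.01258) ≈ 41.347, so the balance reaches zero during payment 42.

42 months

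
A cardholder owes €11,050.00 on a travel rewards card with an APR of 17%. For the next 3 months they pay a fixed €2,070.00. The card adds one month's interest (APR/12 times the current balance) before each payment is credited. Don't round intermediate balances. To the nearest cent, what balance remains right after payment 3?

Monthly rate r = 17%/12 = 1.41667% = 0.0141667.
Each month: B ← B·(1+r) − €2,070.00.
Month 1: interest €156.54; balance after payment €9,136.54.
Month 2: interest €129.43; balance after payment €7,195.98.
Month 3: interest €101.94; balance after payment €5,227.92.

€5,227.92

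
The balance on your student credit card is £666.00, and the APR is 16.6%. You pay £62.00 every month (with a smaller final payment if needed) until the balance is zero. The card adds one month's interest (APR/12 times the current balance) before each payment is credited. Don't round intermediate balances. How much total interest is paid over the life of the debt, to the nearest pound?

Monthly rate r = 16.6%/12 = 1.38333% = 0.0138333.
Payoff takes n = ⌈−ln(1 − rB₀/P)/ln(1+r)⌉ = ⌈11.709⌉ = 12 payments; the last is £44.07.
Total paid = 11·£62.00 + £44.07 = £726.07.
Total interest = total paid − principal = £726.07 − £666.00 = £60.07.

£60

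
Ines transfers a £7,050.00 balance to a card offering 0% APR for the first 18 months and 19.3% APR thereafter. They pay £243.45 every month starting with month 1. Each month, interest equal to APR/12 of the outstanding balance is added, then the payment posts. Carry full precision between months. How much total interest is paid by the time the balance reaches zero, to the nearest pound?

Promo months 1–18 at r₀ = 0%/12 = 0; months 19+ at r₁ = 19.3%/12 = 0.0160833.
After month 18 (no interest yet): B = £7,050.00 − 18·£243.45 = £2,667.90.
Then at r₁ with £243.45/mo: n₂ = −ln(1 − r₁·B/P)/ln(1+r₁) ≈ 12.15 → 13 more payments.
Total paid = 30·£243.45 + £37.28 = £7,340.78; interest = £7,340.78 − £7,050.00 = £290.78.

£291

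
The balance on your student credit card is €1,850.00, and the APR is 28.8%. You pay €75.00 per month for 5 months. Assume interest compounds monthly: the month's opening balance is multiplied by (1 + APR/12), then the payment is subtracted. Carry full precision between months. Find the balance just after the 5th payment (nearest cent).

€1,689.48

Monthly rate r = 28.8%/12 = 2.4% = 0.024.
Each month: B ← B·(1+r) − €75.00.
Month 1: interest €44.40; balance after payment €1,819.40.
Month 2: interest €43.67; balance after payment €1,788.07.
Month 3: interest €42.91; balance after payment €1,755.98.
Month 4: interest €42.14; balance after payment €1,723.12.
Month 5: interest €41.35; balance after payment €1,689.48.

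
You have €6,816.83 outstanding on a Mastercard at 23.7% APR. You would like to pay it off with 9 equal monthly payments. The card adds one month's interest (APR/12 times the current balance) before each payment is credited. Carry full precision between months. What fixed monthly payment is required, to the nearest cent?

Monthly rate r = 23.7%/12 = 1.975% = 0.01975.
Level-payment amortization: P = B₀·r / (1 − (1+r)^(−n)) = 6816.83·0.01975 / (1 − 1.01975^(−9)).
Denominator 1 − (1+r)^(−9) = 0.161396686.
P = 134.632 / 0.161396686 ≈ 834.17.

€834.17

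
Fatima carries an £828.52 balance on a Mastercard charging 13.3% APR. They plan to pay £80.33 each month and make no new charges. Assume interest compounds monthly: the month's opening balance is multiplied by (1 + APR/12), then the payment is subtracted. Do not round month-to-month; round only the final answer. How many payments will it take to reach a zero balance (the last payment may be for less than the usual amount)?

12 payments

Monthly rate r = 13.3%/12 = 1.10833% = 0.0110833.
Recurrence: B ← B·(1+r) − £80.33.
Month 1: interest £9.18; balance after payment £757.37.
Month 2: interest £8.39; balance after payment £685.44.
Closed form: n = −ln(1 − rB₀/P)/ln(1+r) = −ln(0.88569)/ln(1.01108) ≈ 11.013, so the balance reaches zero during payment 12.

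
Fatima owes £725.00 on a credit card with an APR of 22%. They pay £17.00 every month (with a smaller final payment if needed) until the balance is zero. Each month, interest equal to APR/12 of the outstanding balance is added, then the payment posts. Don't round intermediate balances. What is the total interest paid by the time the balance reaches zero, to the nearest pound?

Monthly rate r = 22%/12 = 1.83333% = 0.0183333.
Payoff takes n = ⌈−ln(1 − rB₀/P)/ln(1+r)⌉ = ⌈83.812⌉ = 84 payments; the last is £13.82.
Total paid = 83·£17.00 + £13.82 = £1,424.82.
Total interest = total paid − principal = £1,424.82 − £725.00 = £699.82.

£700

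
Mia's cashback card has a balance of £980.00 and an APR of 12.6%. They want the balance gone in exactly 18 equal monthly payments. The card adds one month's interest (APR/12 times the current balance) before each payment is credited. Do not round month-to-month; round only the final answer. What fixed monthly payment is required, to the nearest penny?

£60.04

Monthly rate r = 12.6%/12 = 1.05% = 0.0105.
Level-payment amortization: P = B₀·r / (1 − (1+r)^(−n)) = 980.00·0.0105 / (1 − 1.0105^(−18)).
Denominator 1 − (1+r)^(−18) = 0.171397425.
P = 10.29 / 0.171397425 ≈ 60.04.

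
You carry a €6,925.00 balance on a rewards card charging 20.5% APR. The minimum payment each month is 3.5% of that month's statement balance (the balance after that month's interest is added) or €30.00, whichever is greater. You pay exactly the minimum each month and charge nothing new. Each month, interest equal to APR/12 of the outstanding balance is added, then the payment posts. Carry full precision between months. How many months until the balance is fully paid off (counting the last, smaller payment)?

Monthly rate r = 20.5%/12 = 1.70833% = 0.0170833.
While 3.5% of the post-interest balance exceeds €30.00, each month B ← (B·(1+r))·(1 − 0.035), i.e. B shrinks by the factor (1+r)·0.965 = 0.98149.
This holds for months 1–113. Entering month 114 the balance is €838.10; 3.5% of the post-interest balance is now below €30.00, so the flat €30.00 minimum applies from here.
From month 114 a fixed €30.00 at rate r clears €838.10 in 39 more payments. Total: 113 + 39 = 152 months.

152 months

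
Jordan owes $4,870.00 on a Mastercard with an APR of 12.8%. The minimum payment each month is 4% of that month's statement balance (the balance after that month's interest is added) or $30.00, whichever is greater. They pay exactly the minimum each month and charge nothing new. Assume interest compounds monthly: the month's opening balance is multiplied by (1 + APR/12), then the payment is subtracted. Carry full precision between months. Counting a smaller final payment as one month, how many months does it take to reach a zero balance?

Monthly rate r = 12.8%/12 = 1.06667% = 0.0106667.
While 4% of the post-interest balance exceeds $30.00, each month B ← (B·(1+r))·(1 − 0.04), i.e. B shrinks by the factor (1+r)·0.96 = 0.97024.
This holds for months 1–63. Entering month 64 the balance is $725.97; 4% of the post-interest balance is now below $30.00, so the flat $30.00 minimum applies from here.
From month 64 a fixed $30.00 at rate r clears $725.97 in 29 more payments. Total: 63 + 29 = 92 months.

92 months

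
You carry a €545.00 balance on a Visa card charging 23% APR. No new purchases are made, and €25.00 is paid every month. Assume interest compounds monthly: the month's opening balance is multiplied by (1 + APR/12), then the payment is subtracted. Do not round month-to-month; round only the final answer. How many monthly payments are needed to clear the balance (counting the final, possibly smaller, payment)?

Monthly rate r = 23%/12 = 1.91667% = 0.0191667.
Recurrence: B ← B·(1+r) − €25.00.
Month 1: interest €10.45; balance after payment €530.45.
Month 2: interest €10.17; balance after payment €515.61.
Closed form: n = −ln(1 − rB₀/P)/ln(1+r) = −ln(0.58217)/ln(1.01917) ≈ 28.496, so the balance reaches zero during payment 29.

29 payments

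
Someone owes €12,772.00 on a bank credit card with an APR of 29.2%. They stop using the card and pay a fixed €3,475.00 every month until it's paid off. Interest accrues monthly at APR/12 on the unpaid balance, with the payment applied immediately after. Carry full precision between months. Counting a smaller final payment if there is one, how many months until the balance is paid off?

Monthly rate r = 29.2%/12 = 2.43333% = 0.0243333.
Recurrence: B ← B·(1+r) − €3,475.00.
Month 1: interest €310.79; balance after payment €9,607.79.
Month 2: interest €233.79; balance after payment €6,366.57.
Month 3: interest €154.92; balance after payment €3,046.49.
Month 4: interest €74.13; balance after payment €0.00.

4 months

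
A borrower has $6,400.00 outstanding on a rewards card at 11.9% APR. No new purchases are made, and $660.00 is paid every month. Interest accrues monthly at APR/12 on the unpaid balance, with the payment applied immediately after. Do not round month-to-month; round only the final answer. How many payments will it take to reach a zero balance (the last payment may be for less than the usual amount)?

11 months

Monthly rate r = 11.9%/12 = 0.991667% = 0.00991667.
Recurrence: B ← B·(1+r) − $660.00.
Month 1: interest $63.47; balance after payment $5,803.47.
Month 2: interest $57.55; balance after payment $5,201.02.
Closed form: n = −ln(1 − rB₀/P)/ln(1+r) = −ln(0.90384)/ln(1.00992) ≈ 10.246, so the balance reaches zero during payment 11.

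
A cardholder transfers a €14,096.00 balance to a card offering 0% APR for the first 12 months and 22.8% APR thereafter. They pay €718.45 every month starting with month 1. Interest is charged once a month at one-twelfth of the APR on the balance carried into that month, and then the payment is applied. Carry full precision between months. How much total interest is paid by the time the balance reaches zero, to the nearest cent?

€496.71

Promo months 1–12 at r₀ = 0%/12 = 0; months 13+ at r₁ = 22.8%/12 = 0.019.
After month 12 (no interest yet): B = €14,096.00 − 12·€718.45 = €5,474.60.
Then at r₁ with €718.45/mo: n₂ = −ln(1 − r₁·B/P)/ln(1+r₁) ≈ 8.31 → 9 more payments.
Total paid = 20·€718.45 + €223.71 = €14,592.71; interest = €14,592.71 − €14,096.00 = €496.71.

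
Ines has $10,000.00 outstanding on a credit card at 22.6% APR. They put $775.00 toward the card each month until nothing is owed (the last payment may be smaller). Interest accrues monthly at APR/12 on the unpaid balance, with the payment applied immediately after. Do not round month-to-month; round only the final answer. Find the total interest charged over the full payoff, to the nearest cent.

Monthly rate r = 22.6%/12 = 1.88333% = 0.0188333.
Payoff takes n = ⌈−ln(1 − rB₀/P)/ln(1+r)⌉ = ⌈14.921⌉ = 15 payments; the last is $714.61.
Total paid = 14·$775.00 + $714.61 = $11,564.61.
Total interest = total paid − principal = $11,564.61 − $10,000.00 = $1,564.61.

$1,564.61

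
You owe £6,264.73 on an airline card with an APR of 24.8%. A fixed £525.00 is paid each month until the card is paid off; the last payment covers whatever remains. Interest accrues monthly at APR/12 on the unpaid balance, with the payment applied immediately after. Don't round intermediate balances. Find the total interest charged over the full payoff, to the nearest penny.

£1,003.60

Monthly rate r = 24.8%/12 = 2.06667% = 0.0206667.
Payoff takes n = ⌈−ln(1 − rB₀/P)/ln(1+r)⌉ = ⌈13.843⌉ = 14 payments; the last is £443.33.
Total paid = 13·£525.00 + £443.33 = £7,268.33.
Total interest = total paid − principal = £7,268.33 − £6,264.73 = £1,003.60.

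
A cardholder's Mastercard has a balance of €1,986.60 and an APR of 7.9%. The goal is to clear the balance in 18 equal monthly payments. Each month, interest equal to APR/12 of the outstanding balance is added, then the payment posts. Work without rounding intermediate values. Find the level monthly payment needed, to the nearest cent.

Monthly rate r = 7.9%/12 = 0.658333% = 0.00658333.
Level-payment amortization: P = B₀·r / (1 − (1+r)^(−n)) = 1986.60·0.00658333 / (1 − 1.00658^(−18)).
Denominator 1 − (1+r)^(−18) = 0.111403157.
P = 13.0785 / 0.111403157 ≈ 117.40.

€117.40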